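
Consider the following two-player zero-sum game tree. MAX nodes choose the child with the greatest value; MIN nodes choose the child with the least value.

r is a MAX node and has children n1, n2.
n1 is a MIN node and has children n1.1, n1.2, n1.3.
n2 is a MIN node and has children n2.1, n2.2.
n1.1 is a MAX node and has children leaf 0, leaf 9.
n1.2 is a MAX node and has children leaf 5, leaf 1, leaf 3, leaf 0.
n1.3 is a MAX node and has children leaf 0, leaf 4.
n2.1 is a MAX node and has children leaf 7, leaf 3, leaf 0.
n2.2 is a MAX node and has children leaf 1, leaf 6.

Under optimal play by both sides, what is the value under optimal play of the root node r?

6

n1.1 (MAX): max(0, 9) = 9
n1.2 (MAX): max(5, 1, 3, 0) = 5
n1.3 (MAX): max(0, 4) = 4
n1 (MIN): min(9, 5, 4) = 4
n2.1 (MAX): max(7, 3, 0) = 7
n2.2 (MAX): max(1, 6) = 6
n2 (MIN): min(7, 6) = 6
r (MAX): max(4, 6) = 6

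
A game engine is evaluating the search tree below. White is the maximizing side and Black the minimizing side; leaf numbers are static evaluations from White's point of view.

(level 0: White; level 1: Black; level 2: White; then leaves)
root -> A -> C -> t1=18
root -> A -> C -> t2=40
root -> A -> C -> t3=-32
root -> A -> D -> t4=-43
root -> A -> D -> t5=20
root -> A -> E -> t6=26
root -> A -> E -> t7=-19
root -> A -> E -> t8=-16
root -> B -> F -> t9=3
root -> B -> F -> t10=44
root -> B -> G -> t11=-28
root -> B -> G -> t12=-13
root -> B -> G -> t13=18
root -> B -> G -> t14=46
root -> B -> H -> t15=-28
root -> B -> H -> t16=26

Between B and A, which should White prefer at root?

F (White): max(3, 44) = 44
G (White): max(-28, -13, 18, 46) = 46
H (White): max(-28, 26) = 26
B (Black): min(44, 46, 26) = 26
C (White): max(18, 40, -32) = 40
D (White): max(-43, 20) = 20
E (White): max(26, -19, -16) = 26
A (Black): min(40, 20, 26) = 20
White prefers the higher value; B=26, A=20. B is better since 26 > 20.

B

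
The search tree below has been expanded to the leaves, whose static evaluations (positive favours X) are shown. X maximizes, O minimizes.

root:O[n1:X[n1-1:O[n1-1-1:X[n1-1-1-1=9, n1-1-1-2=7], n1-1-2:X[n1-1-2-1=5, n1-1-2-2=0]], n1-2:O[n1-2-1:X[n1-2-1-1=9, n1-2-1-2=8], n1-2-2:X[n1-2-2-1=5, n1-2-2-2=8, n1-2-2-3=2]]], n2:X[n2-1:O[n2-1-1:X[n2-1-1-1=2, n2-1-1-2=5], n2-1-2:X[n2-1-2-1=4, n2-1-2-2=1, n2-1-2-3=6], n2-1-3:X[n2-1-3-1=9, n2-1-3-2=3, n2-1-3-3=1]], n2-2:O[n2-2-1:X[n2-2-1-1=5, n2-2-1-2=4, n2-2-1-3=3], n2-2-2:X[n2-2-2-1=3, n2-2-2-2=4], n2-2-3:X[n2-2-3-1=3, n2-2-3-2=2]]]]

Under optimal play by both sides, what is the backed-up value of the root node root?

5

n1-1-1 (X): max(9, 7) = 9
n1-1-2 (X): max(5, 0) = 5
n1-1 (O): min(9, 5) = 5
n1-2-1 (X): max(9, 8) = 9
n1-2-2 (X): max(5, 8, 2) = 8
n1-2 (O): min(9, 8) = 8
n1 (X): max(5, 8) = 8
n2-1-1 (X): max(2, 5) = 5
n2-1-2 (X): max(4, 1, 6) = 6
n2-1-3 (X): max(9, 3, 1) = 9
n2-1 (O): min(5, 6, 9) = 5
n2-2-1 (X): max(5, 4, 3) = 5
n2-2-2 (X): max(3, 4) = 4
n2-2-3 (X): max(3, 2) = 3
n2-2 (O): min(5, 4, 3) = 3
n2 (X): max(5, 3) = 5
root (O): min(8, 5) = 5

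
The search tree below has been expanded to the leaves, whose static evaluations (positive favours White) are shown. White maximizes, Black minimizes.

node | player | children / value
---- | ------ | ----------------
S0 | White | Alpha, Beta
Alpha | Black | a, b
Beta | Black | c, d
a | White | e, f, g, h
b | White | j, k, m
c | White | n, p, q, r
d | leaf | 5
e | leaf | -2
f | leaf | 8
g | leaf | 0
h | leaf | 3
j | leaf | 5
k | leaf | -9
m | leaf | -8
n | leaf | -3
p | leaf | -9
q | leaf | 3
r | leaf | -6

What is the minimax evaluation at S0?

a (White): max(-2, 8, 0, 3) = 8
b (White): max(5, -9, -8) = 5
Alpha (Black): min(8, 5) = 5
c (White): max(-3, -9, 3, -6) = 3
Beta (Black): min(3, 5) = 3
S0 (White): max(5, 3) = 5

5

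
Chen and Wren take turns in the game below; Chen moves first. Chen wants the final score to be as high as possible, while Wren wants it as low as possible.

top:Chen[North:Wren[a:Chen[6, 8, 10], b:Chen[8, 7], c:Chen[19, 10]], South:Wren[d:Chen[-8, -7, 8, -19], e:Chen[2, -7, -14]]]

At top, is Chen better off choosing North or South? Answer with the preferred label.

North

a (Chen): max(6, 8, 10) = 10
b (Chen): max(8, 7) = 8
c (Chen): max(19, 10) = 19
North (Wren): min(10, 8, 19) = 8
d (Chen): max(-8, -7, 8, -19) = 8
e (Chen): max(2, -7, -14) = 2
South (Wren): min(8, 2) = 2
Chen prefers the higher value; North=8, South=2. North is better since 8 > 2.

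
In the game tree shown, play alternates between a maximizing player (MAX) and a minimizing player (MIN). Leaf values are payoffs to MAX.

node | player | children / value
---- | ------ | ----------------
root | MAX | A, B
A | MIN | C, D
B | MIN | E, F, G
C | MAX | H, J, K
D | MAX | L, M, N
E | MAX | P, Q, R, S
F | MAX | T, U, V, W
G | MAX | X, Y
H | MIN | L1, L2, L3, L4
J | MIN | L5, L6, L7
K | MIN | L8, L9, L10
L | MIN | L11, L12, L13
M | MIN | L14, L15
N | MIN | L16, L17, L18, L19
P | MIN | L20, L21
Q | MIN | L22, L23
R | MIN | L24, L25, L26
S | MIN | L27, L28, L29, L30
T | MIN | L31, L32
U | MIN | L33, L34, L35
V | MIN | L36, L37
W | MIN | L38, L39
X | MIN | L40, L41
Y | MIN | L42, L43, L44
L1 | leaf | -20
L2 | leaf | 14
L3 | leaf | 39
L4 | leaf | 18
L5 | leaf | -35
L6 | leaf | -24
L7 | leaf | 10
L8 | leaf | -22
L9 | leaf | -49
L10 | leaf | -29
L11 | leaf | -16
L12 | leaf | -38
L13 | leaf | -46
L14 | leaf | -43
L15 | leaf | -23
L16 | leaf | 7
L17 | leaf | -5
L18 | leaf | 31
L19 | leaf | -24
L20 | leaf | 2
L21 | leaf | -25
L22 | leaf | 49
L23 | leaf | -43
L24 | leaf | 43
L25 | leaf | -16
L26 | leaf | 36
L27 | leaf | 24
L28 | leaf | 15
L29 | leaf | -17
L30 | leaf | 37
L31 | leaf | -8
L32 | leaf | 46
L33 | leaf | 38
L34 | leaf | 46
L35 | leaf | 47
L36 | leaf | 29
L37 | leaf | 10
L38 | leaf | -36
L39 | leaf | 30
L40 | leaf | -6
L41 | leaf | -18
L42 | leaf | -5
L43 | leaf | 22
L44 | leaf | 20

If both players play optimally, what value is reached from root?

-16

H (MIN): min(-20, 14, 39, 18) = -20
J (MIN): min(-35, -24, 10) = -35
K (MIN): min(-22, -49, -29) = -49
C (MAX): max(-20, -35, -49) = -20
L (MIN): min(-16, -38, -46) = -46
M (MIN): min(-43, -23) = -43
N (MIN): min(7, -5, 31, -24) = -24
D (MAX): max(-46, -43, -24) = -24
A (MIN): min(-20, -24) = -24
P (MIN): min(2, -25) = -25
Q (MIN): min(49, -43) = -43
R (MIN): min(43, -16, 36) = -16
S (MIN): min(24, 15, -17, 37) = -17
E (MAX): max(-25, -43, -16, -17) = -16
T (MIN): min(-8, 46) = -8
U (MIN): min(38, 46, 47) = 38
V (MIN): min(29, 10) = 10
W (MIN): min(-36, 30) = -36
F (MAX): max(-8, 38, 10, -36) = 38
X (MIN): min(-6, -18) = -18
Y (MIN): min(-5, 22, 20) = -5
G (MAX): max(-18, -5) = -5
B (MIN): min(-16, 38, -5) = -16
root (MAX): max(-24, -16) = -16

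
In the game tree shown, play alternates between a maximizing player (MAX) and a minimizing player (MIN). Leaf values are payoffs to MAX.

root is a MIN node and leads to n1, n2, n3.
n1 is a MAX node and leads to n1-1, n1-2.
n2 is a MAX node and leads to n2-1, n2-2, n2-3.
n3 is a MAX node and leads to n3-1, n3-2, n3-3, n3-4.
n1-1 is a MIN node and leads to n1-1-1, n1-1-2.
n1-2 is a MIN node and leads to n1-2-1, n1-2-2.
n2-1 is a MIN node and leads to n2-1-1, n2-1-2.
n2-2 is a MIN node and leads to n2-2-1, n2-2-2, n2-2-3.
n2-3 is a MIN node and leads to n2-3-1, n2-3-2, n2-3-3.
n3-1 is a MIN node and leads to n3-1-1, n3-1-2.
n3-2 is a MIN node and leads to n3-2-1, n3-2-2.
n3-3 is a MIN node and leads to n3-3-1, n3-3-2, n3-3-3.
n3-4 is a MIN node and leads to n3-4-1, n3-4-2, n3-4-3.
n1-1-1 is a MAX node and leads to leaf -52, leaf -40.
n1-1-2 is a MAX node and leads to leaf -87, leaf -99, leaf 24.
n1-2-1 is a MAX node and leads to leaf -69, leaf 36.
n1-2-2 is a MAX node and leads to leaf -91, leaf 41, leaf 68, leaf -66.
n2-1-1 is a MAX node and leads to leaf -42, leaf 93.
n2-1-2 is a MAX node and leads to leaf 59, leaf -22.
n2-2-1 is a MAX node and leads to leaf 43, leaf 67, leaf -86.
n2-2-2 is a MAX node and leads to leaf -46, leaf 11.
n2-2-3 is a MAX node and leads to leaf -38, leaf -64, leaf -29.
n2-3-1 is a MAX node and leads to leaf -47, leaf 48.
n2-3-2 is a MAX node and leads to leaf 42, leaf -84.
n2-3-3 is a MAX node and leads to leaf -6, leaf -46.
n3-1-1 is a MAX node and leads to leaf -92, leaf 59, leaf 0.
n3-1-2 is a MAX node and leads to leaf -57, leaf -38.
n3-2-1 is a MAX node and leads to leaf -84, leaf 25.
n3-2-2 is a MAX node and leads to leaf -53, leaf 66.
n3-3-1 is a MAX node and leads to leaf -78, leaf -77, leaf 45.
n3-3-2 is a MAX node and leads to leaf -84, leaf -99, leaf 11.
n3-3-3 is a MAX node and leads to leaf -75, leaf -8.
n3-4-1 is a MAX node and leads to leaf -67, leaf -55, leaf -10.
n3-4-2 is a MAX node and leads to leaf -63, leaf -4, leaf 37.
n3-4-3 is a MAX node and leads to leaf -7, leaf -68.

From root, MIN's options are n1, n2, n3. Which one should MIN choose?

n1-1-1 (MAX): max(-52, -40) = -40
n1-1-2 (MAX): max(-87, -99, 24) = 24
n1-1 (MIN): min(-40, 24) = -40
n1-2-1 (MAX): max(-69, 36) = 36
n1-2-2 (MAX): max(-91, 41, 68, -66) = 68
n1-2 (MIN): min(36, 68) = 36
n1 (MAX): max(-40, 36) = 36
n2-1-1 (MAX): max(-42, 93) = 93
n2-1-2 (MAX): max(59, -22) = 59
n2-1 (MIN): min(93, 59) = 59
n2-2-1 (MAX): max(43, 67, -86) = 67
n2-2-2 (MAX): max(-46, 11) = 11
n2-2-3 (MAX): max(-38, -64, -29) = -29
n2-2 (MIN): min(67, 11, -29) = -29
n2-3-1 (MAX): max(-47, 48) = 48
n2-3-2 (MAX): max(42, -84) = 42
n2-3-3 (MAX): max(-6, -46) = -6
n2-3 (MIN): min(48, 42, -6) = -6
n2 (MAX): max(59, -29, -6) = 59
n3-1-1 (MAX): max(-92, 59, 0) = 59
n3-1-2 (MAX): max(-57, -38) = -38
n3-1 (MIN): min(59, -38) = -38
n3-2-1 (MAX): max(-84, 25) = 25
n3-2-2 (MAX): max(-53, 66) = 66
n3-2 (MIN): min(25, 66) = 25
n3-3-1 (MAX): max(-78, -77, 45) = 45
n3-3-2 (MAX): max(-84, -99, 11) = 11
n3-3-3 (MAX): max(-75, -8) = -8
n3-3 (MIN): min(45, 11, -8) = -8
n3-4-1 (MAX): max(-67, -55, -10) = -10
n3-4-2 (MAX): max(-63, -4, 37) = 37
n3-4-3 (MAX): max(-7, -68) = -7
n3-4 (MIN): min(-10, 37, -7) = -10
n3 (MAX): max(-38, 25, -8, -10) = 25
root (MIN): min(36, 59, 25) = 25
MIN at root wants the lowest of {n1=36, n2=59, n3=25}, so chooses n3.

n3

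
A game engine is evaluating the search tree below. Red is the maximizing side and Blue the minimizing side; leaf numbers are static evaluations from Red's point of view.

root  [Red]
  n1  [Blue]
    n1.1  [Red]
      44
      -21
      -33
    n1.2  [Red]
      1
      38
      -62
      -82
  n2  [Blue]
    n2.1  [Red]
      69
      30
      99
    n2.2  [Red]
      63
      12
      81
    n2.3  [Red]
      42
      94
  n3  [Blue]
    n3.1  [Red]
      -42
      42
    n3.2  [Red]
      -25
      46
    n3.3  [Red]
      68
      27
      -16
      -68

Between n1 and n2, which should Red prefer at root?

n2

n1.1 (Red): max(44, -21, -33) = 44
n1.2 (Red): max(1, 38, -62, -82) = 38
n1 (Blue): min(44, 38) = 38
n2.1 (Red): max(69, 30, 99) = 99
n2.2 (Red): max(63, 12, 81) = 81
n2.3 (Red): max(42, 94) = 94
n2 (Blue): min(99, 81, 94) = 81
Red prefers the higher value; n1=38, n2=81. n2 is better since 81 > 38.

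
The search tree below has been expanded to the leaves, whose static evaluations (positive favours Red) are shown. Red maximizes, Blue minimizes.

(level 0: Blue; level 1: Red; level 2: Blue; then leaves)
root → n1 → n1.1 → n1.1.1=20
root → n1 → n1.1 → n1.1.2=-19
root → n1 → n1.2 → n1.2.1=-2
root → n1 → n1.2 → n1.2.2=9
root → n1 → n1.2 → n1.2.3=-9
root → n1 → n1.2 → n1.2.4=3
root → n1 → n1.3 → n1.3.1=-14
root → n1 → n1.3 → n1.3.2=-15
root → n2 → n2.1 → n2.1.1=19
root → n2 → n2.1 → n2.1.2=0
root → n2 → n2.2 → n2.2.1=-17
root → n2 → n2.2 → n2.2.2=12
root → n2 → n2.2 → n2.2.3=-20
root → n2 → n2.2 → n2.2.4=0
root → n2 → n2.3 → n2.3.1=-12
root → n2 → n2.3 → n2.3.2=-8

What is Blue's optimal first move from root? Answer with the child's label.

n1.1 (Blue): min(20, -19) = -19
n1.2 (Blue): min(-2, 9, -9, 3) = -9
n1.3 (Blue): min(-14, -15) = -15
n1 (Red): max(-19, -9, -15) = -9
n2.1 (Blue): min(19, 0) = 0
n2.2 (Blue): min(-17, 12, -20, 0) = -20
n2.3 (Blue): min(-12, -8) = -12
n2 (Red): max(0, -20, -12) = 0
root (Blue): min(-9, 0) = -9
Blue at root wants the lowest of {n1=-9, n2=0}, so chooses n1.

n1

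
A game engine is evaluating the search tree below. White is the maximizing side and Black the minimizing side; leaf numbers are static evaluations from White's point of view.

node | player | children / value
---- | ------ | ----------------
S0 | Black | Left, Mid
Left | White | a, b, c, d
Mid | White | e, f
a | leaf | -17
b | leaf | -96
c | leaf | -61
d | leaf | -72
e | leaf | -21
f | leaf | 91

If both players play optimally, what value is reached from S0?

-17

Left (White): max(-17, -96, -61, -72) = -17
Mid (White): max(-21, 91) = 91
S0 (Black): min(-17, 91) = -17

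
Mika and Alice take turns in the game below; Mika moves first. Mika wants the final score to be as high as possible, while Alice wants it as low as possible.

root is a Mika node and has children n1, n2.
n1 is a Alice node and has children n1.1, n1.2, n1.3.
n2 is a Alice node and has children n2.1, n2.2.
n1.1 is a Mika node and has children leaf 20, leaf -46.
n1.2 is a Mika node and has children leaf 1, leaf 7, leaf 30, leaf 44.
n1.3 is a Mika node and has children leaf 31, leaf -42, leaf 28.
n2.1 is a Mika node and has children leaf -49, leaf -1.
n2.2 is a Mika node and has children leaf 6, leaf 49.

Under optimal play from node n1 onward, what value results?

20

n1.1 (Mika): max(20, -46) = 20
n1.2 (Mika): max(1, 7, 30, 44) = 44
n1.3 (Mika): max(31, -42, 28) = 31
n1 (Alice): min(20, 44, 31) = 20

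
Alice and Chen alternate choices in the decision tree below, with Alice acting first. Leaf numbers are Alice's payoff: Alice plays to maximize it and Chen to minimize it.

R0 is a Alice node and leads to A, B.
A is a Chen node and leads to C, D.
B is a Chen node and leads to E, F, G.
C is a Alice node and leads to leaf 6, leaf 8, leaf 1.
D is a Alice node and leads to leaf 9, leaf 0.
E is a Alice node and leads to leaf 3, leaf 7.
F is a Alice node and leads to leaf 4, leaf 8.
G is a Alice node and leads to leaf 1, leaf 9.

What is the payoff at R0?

8

C (Alice): max(6, 8, 1) = 8
D (Alice): max(9, 0) = 9
A (Chen): min(8, 9) = 8
E (Alice): max(3, 7) = 7
F (Alice): max(4, 8) = 8
G (Alice): max(1, 9) = 9
B (Chen): min(7, 8, 9) = 7
R0 (Alice): max(8, 7) = 8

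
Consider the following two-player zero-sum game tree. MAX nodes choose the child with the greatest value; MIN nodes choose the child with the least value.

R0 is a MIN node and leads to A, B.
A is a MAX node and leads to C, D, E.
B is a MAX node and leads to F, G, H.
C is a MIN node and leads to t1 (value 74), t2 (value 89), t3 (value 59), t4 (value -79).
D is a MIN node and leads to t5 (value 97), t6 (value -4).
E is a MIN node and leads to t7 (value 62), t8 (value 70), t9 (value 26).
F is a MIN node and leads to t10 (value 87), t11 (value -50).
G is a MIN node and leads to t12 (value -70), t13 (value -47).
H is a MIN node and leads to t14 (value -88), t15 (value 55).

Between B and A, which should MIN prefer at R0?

F (MIN): min(87, -50) = -50
G (MIN): min(-70, -47) = -70
H (MIN): min(-88, 55) = -88
B (MAX): max(-50, -70, -88) = -50
C (MIN): min(74, 89, 59, -79) = -79
D (MIN): min(97, -4) = -4
E (MIN): min(62, 70, 26) = 26
A (MAX): max(-79, -4, 26) = 26
MIN prefers the lower value; B=-50, A=26. B is better since -50 < 26.

B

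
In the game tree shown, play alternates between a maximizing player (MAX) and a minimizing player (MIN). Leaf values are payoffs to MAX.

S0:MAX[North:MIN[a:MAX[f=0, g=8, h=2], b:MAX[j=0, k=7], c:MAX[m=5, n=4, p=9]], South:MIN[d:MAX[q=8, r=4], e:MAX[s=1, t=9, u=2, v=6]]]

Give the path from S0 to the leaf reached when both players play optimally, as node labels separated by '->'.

S0 -> South -> d -> q

a (MAX): max(0, 8, 2) = 8
b (MAX): max(0, 7) = 7
c (MAX): max(5, 4, 9) = 9
North (MIN): min(8, 7, 9) = 7
d (MAX): max(8, 4) = 8
e (MAX): max(1, 9, 2, 6) = 9
South (MIN): min(8, 9) = 8
S0 (MAX): max(7, 8) = 8
At S0, MAX picks South (highest: 8).
At South, MIN picks d (lowest: 8).
At d, MAX picks q (highest: 8).
Terminal value 8.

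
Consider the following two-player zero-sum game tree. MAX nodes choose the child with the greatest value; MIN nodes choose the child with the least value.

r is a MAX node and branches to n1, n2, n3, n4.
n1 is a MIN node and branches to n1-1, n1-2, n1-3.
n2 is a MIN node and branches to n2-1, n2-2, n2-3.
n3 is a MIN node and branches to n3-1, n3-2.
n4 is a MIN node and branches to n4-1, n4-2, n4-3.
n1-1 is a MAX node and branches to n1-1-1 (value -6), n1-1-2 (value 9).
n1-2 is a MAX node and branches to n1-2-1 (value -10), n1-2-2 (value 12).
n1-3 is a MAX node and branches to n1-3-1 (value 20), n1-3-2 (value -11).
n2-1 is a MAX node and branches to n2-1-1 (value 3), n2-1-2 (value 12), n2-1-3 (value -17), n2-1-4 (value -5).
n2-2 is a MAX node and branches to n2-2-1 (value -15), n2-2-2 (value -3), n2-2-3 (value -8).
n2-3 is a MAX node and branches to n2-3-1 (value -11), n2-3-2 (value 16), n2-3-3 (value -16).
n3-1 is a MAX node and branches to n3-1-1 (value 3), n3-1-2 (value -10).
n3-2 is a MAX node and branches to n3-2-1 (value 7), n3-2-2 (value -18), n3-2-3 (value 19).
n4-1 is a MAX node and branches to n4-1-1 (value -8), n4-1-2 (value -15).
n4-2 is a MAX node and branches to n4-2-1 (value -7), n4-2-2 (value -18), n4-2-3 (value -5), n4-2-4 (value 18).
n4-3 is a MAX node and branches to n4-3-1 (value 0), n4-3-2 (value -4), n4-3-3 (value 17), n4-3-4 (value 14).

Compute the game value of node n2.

-3

n2-1 (MAX): max(3, 12, -17, -5) = 12
n2-2 (MAX): max(-15, -3, -8) = -3
n2-3 (MAX): max(-11, 16, -16) = 16
n2 (MIN): min(12, -3, 16) = -3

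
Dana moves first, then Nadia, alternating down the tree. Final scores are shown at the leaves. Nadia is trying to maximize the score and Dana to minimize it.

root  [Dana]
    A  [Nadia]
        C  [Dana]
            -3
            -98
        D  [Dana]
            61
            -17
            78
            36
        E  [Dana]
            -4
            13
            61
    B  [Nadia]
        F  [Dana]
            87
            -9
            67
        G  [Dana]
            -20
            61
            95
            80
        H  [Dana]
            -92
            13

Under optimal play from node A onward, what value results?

-4

C (Dana): min(-3, -98) = -98
D (Dana): min(61, -17, 78, 36) = -17
E (Dana): min(-4, 13, 61) = -4
A (Nadia): max(-98, -17, -4) = -4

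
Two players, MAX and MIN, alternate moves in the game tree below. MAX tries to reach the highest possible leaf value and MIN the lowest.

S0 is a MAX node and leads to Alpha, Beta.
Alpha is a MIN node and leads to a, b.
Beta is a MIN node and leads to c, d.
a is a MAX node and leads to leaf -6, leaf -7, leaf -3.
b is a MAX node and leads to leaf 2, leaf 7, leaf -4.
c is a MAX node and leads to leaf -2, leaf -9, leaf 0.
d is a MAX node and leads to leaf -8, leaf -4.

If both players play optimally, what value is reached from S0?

a (MAX): max(-6, -7, -3) = -3
b (MAX): max(2, 7, -4) = 7
Alpha (MIN): min(-3, 7) = -3
c (MAX): max(-2, -9, 0) = 0
d (MAX): max(-8, -4) = -4
Beta (MIN): min(0, -4) = -4
S0 (MAX): max(-3, -4) = -3

-3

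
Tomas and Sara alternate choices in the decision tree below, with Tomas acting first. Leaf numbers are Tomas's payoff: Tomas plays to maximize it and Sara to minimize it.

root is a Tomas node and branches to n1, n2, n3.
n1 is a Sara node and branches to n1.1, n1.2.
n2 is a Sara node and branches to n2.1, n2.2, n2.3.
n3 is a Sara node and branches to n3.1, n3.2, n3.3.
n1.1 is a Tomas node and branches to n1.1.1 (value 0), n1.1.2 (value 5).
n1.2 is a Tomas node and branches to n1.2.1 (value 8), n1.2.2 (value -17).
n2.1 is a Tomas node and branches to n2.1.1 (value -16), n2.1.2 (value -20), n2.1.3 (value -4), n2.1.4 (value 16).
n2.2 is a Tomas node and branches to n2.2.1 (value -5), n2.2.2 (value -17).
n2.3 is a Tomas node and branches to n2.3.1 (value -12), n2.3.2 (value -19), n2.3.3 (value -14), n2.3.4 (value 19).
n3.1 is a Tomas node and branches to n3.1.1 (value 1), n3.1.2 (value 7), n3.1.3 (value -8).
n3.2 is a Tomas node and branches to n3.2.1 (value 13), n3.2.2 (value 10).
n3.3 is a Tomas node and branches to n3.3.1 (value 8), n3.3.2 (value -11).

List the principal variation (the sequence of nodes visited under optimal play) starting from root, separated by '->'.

root -> n3 -> n3.1 -> n3.1.2

n1.1 (Tomas): max(0, 5) = 5
n1.2 (Tomas): max(8, -17) = 8
n1 (Sara): min(5, 8) = 5
n2.1 (Tomas): max(-16, -20, -4, 16) = 16
n2.2 (Tomas): max(-5, -17) = -5
n2.3 (Tomas): max(-12, -19, -14, 19) = 19
n2 (Sara): min(16, -5, 19) = -5
n3.1 (Tomas): max(1, 7, -8) = 7
n3.2 (Tomas): max(13, 10) = 13
n3.3 (Tomas): max(8, -11) = 8
n3 (Sara): min(7, 13, 8) = 7
root (Tomas): max(5, -5, 7) = 7
At root, Tomas picks n3 (highest: 7).
At n3, Sara picks n3.1 (lowest: 7).
At n3.1, Tomas picks n3.1.2 (highest: 7).
Terminal value 7.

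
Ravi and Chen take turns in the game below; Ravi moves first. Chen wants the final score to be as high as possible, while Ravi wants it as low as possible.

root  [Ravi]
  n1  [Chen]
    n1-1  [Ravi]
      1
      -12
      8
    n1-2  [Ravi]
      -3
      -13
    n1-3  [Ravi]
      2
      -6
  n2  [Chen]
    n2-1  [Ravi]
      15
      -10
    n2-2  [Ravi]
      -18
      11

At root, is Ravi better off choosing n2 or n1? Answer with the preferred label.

n2-1 (Ravi): min(15, -10) = -10
n2-2 (Ravi): min(-18, 11) = -18
n2 (Chen): max(-10, -18) = -10
n1-1 (Ravi): min(1, -12, 8) = -12
n1-2 (Ravi): min(-3, -13) = -13
n1-3 (Ravi): min(2, -6) = -6
n1 (Chen): max(-12, -13, -6) = -6
Ravi prefers the lower value; n2=-10, n1=-6. n2 is better since -10 < -6.

n2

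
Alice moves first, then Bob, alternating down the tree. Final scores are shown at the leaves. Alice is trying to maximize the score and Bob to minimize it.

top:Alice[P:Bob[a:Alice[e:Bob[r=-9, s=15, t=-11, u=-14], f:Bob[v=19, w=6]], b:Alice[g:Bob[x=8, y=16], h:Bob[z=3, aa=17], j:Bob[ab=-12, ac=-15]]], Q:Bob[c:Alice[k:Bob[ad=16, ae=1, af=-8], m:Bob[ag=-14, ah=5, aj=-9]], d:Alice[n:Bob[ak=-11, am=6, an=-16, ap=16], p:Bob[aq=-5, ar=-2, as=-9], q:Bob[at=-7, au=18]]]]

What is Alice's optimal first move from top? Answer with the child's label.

P

e (Bob): min(-9, 15, -11, -14) = -14
f (Bob): min(19, 6) = 6
a (Alice): max(-14, 6) = 6
g (Bob): min(8, 16) = 8
h (Bob): min(3, 17) = 3
j (Bob): min(-12, -15) = -15
b (Alice): max(8, 3, -15) = 8
P (Bob): min(6, 8) = 6
k (Bob): min(16, 1, -8) = -8
m (Bob): min(-14, 5, -9) = -14
c (Alice): max(-8, -14) = -8
n (Bob): min(-11, 6, -16, 16) = -16
p (Bob): min(-5, -2, -9) = -9
q (Bob): min(-7, 18) = -7
d (Alice): max(-16, -9, -7) = -7
Q (Bob): min(-8, -7) = -8
top (Alice): max(6, -8) = 6
Alice at top wants the highest of {P=6, Q=-8}, so chooses P.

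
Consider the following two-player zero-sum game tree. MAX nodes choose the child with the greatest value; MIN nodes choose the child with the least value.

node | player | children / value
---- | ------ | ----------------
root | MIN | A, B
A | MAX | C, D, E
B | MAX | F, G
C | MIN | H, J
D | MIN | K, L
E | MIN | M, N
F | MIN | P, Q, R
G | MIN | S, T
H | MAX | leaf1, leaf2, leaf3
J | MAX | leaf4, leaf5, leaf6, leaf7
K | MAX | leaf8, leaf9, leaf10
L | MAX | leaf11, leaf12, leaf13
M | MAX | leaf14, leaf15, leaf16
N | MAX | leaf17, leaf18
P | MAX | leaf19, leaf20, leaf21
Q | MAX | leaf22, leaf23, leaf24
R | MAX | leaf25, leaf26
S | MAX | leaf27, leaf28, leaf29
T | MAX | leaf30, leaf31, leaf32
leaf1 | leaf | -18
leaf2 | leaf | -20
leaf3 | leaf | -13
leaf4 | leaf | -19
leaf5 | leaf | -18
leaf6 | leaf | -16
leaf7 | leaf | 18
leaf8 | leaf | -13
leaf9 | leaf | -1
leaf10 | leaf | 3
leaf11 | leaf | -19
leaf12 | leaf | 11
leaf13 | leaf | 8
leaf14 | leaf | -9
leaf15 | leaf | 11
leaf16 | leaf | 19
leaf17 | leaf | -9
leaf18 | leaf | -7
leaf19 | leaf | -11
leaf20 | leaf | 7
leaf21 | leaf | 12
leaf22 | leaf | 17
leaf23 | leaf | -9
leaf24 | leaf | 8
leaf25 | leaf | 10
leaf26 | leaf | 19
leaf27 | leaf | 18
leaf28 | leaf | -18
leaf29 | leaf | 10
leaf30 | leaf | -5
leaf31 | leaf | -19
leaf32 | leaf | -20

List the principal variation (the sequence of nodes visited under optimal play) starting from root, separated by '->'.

root -> A -> D -> K -> leaf10

H (MAX): max(-18, -20, -13) = -13
J (MAX): max(-19, -18, -16, 18) = 18
C (MIN): min(-13, 18) = -13
K (MAX): max(-13, -1, 3) = 3
L (MAX): max(-19, 11, 8) = 11
D (MIN): min(3, 11) = 3
M (MAX): max(-9, 11, 19) = 19
N (MAX): max(-9, -7) = -7
E (MIN): min(19, -7) = -7
A (MAX): max(-13, 3, -7) = 3
P (MAX): max(-11, 7, 12) = 12
Q (MAX): max(17, -9, 8) = 17
R (MAX): max(10, 19) = 19
F (MIN): min(12, 17, 19) = 12
S (MAX): max(18, -18, 10) = 18
T (MAX): max(-5, -19, -20) = -5
G (MIN): min(18, -5) = -5
B (MAX): max(12, -5) = 12
root (MIN): min(3, 12) = 3
At root, MIN picks A (lowest: 3).
At A, MAX picks D (highest: 3).
At D, MIN picks K (lowest: 3).
At K, MAX picks leaf10 (highest: 3).
Terminal value 3.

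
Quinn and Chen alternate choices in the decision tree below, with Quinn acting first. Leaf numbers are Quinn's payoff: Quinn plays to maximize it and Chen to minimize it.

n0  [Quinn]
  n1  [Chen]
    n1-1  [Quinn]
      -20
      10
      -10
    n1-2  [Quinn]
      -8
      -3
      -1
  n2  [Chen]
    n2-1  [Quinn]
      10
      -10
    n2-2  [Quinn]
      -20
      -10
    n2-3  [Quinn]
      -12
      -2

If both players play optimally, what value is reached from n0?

-1

n1-1 (Quinn): max(-20, 10, -10) = 10
n1-2 (Quinn): max(-8, -3, -1) = -1
n1 (Chen): min(10, -1) = -1
n2-1 (Quinn): max(10, -10) = 10
n2-2 (Quinn): max(-20, -10) = -10
n2-3 (Quinn): max(-12, -2) = -2
n2 (Chen): min(10, -10, -2) = -10
n0 (Quinn): max(-1, -10) = -1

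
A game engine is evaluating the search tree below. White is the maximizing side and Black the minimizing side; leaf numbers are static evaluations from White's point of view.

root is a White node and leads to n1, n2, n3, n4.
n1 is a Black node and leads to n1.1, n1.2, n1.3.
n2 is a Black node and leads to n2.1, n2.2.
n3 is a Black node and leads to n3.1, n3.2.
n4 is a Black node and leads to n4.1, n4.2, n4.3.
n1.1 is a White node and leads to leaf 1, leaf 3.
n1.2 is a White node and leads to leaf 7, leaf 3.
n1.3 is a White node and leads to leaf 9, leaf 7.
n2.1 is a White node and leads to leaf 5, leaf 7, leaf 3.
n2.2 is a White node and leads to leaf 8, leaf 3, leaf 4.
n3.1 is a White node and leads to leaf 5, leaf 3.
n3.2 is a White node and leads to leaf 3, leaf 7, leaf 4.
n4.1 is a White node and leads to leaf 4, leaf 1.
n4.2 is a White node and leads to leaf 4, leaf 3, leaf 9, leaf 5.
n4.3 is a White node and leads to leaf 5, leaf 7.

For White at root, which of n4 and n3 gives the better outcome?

n3

n4.1 (White): max(4, 1) = 4
n4.2 (White): max(4, 3, 9, 5) = 9
n4.3 (White): max(5, 7) = 7
n4 (Black): min(4, 9, 7) = 4
n3.1 (White): max(5, 3) = 5
n3.2 (White): max(3, 7, 4) = 7
n3 (Black): min(5, 7) = 5
White prefers the higher value; n4=4, n3=5. n3 is better since 5 > 4.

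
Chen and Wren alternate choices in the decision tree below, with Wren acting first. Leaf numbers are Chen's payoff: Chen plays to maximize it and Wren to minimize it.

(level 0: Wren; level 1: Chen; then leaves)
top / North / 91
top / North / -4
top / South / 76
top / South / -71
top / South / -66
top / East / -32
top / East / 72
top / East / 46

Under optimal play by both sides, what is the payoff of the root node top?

North (Chen): max(91, -4) = 91
South (Chen): max(76, -71, -66) = 76
East (Chen): max(-32, 72, 46) = 72
top (Wren): min(91, 76, 72) = 72

72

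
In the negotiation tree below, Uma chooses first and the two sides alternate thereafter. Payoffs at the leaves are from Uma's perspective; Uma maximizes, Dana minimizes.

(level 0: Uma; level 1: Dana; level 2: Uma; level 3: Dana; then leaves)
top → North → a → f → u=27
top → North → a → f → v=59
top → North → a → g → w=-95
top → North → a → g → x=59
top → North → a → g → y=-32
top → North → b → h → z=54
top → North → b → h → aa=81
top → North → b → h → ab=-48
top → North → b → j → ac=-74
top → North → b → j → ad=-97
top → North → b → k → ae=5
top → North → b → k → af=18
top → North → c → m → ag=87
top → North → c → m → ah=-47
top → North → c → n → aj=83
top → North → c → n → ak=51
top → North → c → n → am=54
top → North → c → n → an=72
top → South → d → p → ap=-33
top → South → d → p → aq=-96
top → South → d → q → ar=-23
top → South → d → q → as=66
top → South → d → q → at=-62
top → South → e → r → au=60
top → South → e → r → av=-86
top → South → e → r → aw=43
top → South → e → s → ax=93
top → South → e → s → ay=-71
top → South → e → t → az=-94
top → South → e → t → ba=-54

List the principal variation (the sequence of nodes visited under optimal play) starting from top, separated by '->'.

top -> North -> b -> k -> ae

f (Dana): min(27, 59) = 27
g (Dana): min(-95, 59, -32) = -95
a (Uma): max(27, -95) = 27
h (Dana): min(54, 81, -48) = -48
j (Dana): min(-74, -97) = -97
k (Dana): min(5, 18) = 5
b (Uma): max(-48, -97, 5) = 5
m (Dana): min(87, -47) = -47
n (Dana): min(83, 51, 54, 72) = 51
c (Uma): max(-47, 51) = 51
North (Dana): min(27, 5, 51) = 5
p (Dana): min(-33, -96) = -96
q (Dana): min(-23, 66, -62) = -62
d (Uma): max(-96, -62) = -62
r (Dana): min(60, -86, 43) = -86
s (Dana): min(93, -71) = -71
t (Dana): min(-94, -54) = -94
e (Uma): max(-86, -71, -94) = -71
South (Dana): min(-62, -71) = -71
top (Uma): max(5, -71) = 5
At top, Uma picks North (highest: 5).
At North, Dana picks b (lowest: 5).
At b, Uma picks k (highest: 5).
At k, Dana picks ae (lowest: 5).
Terminal value 5.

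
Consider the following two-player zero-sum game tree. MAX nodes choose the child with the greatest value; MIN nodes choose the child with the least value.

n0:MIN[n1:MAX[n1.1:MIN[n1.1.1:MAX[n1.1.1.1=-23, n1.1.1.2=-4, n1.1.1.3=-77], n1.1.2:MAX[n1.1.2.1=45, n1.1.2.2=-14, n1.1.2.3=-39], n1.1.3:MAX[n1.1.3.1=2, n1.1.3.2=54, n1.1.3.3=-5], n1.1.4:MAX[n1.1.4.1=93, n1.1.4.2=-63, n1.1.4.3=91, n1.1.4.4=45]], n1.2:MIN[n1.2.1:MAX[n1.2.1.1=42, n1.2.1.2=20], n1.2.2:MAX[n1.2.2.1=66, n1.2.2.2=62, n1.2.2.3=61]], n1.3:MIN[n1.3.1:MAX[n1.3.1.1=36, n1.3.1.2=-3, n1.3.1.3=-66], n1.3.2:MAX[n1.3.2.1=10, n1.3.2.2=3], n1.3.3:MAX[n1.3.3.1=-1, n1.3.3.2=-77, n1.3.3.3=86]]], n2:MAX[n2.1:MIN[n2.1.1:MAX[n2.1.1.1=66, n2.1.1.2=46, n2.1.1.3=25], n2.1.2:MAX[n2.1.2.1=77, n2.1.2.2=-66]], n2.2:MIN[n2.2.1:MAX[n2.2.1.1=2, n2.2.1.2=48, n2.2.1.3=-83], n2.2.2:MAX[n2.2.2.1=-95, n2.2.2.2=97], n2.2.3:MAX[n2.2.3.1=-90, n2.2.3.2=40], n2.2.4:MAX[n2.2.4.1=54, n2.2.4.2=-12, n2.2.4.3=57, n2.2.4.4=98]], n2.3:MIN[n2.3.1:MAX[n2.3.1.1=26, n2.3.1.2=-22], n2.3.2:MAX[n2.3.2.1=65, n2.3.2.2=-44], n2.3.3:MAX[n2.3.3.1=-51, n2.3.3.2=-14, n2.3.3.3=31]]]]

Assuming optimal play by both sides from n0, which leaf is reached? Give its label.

n1.2.1.1

n1.1.1 (MAX): max(-23, -4, -77) = -4
n1.1.2 (MAX): max(45, -14, -39) = 45
n1.1.3 (MAX): max(2, 54, -5) = 54
n1.1.4 (MAX): max(93, -63, 91, 45) = 93
n1.1 (MIN): min(-4, 45, 54, 93) = -4
n1.2.1 (MAX): max(42, 20) = 42
n1.2.2 (MAX): max(66, 62, 61) = 66
n1.2 (MIN): min(42, 66) = 42
n1.3.1 (MAX): max(36, -3, -66) = 36
n1.3.2 (MAX): max(10, 3) = 10
n1.3.3 (MAX): max(-1, -77, 86) = 86
n1.3 (MIN): min(36, 10, 86) = 10
n1 (MAX): max(-4, 42, 10) = 42
n2.1.1 (MAX): max(66, 46, 25) = 66
n2.1.2 (MAX): max(77, -66) = 77
n2.1 (MIN): min(66, 77) = 66
n2.2.1 (MAX): max(2, 48, -83) = 48
n2.2.2 (MAX): max(-95, 97) = 97
n2.2.3 (MAX): max(-90, 40) = 40
n2.2.4 (MAX): max(54, -12, 57, 98) = 98
n2.2 (MIN): min(48, 97, 40, 98) = 40
n2.3.1 (MAX): max(26, -22) = 26
n2.3.2 (MAX): max(65, -44) = 65
n2.3.3 (MAX): max(-51, -14, 31) = 31
n2.3 (MIN): min(26, 65, 31) = 26
n2 (MAX): max(66, 40, 26) = 66
n0 (MIN): min(42, 66) = 42
At n0, MIN picks n1 (lowest: 42).
At n1, MAX picks n1.2 (highest: 42).
At n1.2, MIN picks n1.2.1 (lowest: 42).
At n1.2.1, MAX picks n1.2.1.1 (highest: 42).
Terminal value 42.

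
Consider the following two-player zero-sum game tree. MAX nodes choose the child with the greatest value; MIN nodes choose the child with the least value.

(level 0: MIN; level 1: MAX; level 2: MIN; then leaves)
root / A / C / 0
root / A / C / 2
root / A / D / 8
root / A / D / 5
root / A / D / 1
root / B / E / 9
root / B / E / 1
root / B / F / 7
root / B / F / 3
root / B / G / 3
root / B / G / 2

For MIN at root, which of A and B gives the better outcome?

C (MIN): min(0, 2) = 0
D (MIN): min(8, 5, 1) = 1
A (MAX): max(0, 1) = 1
E (MIN): min(9, 1) = 1
F (MIN): min(7, 3) = 3
G (MIN): min(3, 2) = 2
B (MAX): max(1, 3, 2) = 3
MIN prefers the lower value; A=1, B=3. A is better since 1 < 3.

A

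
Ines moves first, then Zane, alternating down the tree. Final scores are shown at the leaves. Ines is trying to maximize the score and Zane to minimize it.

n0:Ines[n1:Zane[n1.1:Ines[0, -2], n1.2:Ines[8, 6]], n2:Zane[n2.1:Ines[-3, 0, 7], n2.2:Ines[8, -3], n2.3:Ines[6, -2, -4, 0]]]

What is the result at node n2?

6

n2.1 (Ines): max(-3, 0, 7) = 7
n2.2 (Ines): max(8, -3) = 8
n2.3 (Ines): max(6, -2, -4, 0) = 6
n2 (Zane): min(7, 8, 6) = 6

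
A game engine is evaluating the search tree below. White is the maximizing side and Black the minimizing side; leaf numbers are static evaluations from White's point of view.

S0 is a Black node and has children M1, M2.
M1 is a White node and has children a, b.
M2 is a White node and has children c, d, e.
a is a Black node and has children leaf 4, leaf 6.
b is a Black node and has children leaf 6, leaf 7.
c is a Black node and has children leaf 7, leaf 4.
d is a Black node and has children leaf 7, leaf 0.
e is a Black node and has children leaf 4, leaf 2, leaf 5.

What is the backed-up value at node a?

4

a (Black): min(4, 6) = 4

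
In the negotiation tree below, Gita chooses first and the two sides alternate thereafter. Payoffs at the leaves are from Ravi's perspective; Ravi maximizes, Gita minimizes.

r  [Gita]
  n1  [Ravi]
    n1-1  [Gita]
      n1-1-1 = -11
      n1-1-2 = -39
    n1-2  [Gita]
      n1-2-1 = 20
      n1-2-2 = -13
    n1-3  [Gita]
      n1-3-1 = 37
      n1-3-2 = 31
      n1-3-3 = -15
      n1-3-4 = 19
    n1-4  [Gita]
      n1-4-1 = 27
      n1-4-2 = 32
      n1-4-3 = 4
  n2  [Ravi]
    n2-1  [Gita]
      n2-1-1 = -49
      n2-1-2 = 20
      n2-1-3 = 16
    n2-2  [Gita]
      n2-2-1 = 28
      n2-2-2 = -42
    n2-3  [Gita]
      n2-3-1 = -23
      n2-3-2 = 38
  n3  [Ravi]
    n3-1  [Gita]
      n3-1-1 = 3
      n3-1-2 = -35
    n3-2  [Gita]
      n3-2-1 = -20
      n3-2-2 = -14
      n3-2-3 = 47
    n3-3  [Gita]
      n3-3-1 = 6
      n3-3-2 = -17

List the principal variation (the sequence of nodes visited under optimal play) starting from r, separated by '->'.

n1-1 (Gita): min(-11, -39) = -39
n1-2 (Gita): min(20, -13) = -13
n1-3 (Gita): min(37, 31, -15, 19) = -15
n1-4 (Gita): min(27, 32, 4) = 4
n1 (Ravi): max(-39, -13, -15, 4) = 4
n2-1 (Gita): min(-49, 20, 16) = -49
n2-2 (Gita): min(28, -42) = -42
n2-3 (Gita): min(-23, 38) = -23
n2 (Ravi): max(-49, -42, -23) = -23
n3-1 (Gita): min(3, -35) = -35
n3-2 (Gita): min(-20, -14, 47) = -20
n3-3 (Gita): min(6, -17) = -17
n3 (Ravi): max(-35, -20, -17) = -17
r (Gita): min(4, -23, -17) = -23
At r, Gita picks n2 (lowest: -23).
At n2, Ravi picks n2-3 (highest: -23).
At n2-3, Gita picks n2-3-1 (lowest: -23).
Terminal value -23.

r -> n2 -> n2-3 -> n2-3-1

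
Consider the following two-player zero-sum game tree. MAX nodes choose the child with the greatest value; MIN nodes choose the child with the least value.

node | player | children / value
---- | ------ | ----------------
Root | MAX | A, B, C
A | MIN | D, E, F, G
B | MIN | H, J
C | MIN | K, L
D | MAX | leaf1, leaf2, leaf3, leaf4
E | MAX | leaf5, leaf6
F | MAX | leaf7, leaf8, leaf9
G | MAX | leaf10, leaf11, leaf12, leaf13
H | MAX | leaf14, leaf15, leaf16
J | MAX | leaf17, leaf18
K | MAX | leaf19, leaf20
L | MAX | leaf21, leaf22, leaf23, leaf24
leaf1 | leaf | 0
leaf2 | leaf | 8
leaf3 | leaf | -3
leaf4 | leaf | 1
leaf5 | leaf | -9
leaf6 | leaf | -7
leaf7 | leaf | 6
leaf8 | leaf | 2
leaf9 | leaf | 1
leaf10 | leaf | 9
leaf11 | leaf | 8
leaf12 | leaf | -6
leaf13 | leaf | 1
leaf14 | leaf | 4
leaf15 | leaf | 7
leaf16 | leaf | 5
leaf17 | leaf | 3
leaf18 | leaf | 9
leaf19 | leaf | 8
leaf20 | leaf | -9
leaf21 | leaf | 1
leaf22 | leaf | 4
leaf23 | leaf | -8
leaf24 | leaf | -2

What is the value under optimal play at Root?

D (MAX): max(0, 8, -3, 1) = 8
E (MAX): max(-9, -7) = -7
F (MAX): max(6, 2, 1) = 6
G (MAX): max(9, 8, -6, 1) = 9
A (MIN): min(8, -7, 6, 9) = -7
H (MAX): max(4, 7, 5) = 7
J (MAX): max(3, 9) = 9
B (MIN): min(7, 9) = 7
K (MAX): max(8, -9) = 8
L (MAX): max(1, 4, -8, -2) = 4
C (MIN): min(8, 4) = 4
Root (MAX): max(-7, 7, 4) = 7

7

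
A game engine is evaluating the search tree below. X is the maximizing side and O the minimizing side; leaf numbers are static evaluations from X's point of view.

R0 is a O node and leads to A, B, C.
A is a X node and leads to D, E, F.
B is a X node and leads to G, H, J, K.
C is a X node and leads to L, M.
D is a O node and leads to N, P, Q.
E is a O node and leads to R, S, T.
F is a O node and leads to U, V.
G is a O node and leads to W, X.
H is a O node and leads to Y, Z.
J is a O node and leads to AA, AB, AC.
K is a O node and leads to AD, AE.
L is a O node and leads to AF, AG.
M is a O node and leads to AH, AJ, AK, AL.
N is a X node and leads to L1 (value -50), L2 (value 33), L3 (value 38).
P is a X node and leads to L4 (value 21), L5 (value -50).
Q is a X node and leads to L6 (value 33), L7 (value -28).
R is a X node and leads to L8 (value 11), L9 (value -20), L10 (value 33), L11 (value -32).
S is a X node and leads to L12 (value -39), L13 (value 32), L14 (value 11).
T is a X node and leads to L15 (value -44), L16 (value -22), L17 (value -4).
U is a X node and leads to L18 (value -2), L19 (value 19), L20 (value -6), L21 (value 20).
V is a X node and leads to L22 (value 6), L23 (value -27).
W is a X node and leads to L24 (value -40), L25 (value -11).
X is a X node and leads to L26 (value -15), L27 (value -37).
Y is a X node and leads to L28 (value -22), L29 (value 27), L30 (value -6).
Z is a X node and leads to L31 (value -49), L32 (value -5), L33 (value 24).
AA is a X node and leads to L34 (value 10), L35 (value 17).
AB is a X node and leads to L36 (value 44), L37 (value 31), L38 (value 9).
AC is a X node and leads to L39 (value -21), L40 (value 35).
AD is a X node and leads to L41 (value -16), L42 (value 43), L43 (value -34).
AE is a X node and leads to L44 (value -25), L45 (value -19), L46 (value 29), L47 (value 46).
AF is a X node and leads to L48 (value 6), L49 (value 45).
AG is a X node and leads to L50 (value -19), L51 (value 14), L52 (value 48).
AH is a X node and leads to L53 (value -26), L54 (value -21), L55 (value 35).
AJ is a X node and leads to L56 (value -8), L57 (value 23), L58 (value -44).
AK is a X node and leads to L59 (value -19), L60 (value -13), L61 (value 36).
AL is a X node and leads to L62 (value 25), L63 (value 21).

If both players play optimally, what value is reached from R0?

N (X): max(-50, 33, 38) = 38
P (X): max(21, -50) = 21
Q (X): max(33, -28) = 33
D (O): min(38, 21, 33) = 21
R (X): max(11, -20, 33, -32) = 33
S (X): max(-39, 32, 11) = 32
T (X): max(-44, -22, -4) = -4
E (O): min(33, 32, -4) = -4
U (X): max(-2, 19, -6, 20) = 20
V (X): max(6, -27) = 6
F (O): min(20, 6) = 6
A (X): max(21, -4, 6) = 21
W (X): max(-40, -11) = -11
X (X): max(-15, -37) = -15
G (O): min(-11, -15) = -15
Y (X): max(-22, 27, -6) = 27
Z (X): max(-49, -5, 24) = 24
H (O): min(27, 24) = 24
AA (X): max(10, 17) = 17
AB (X): max(44, 31, 9) = 44
AC (X): max(-21, 35) = 35
J (O): min(17, 44, 35) = 17
AD (X): max(-16, 43, -34) = 43
AE (X): max(-25, -19, 29, 46) = 46
K (O): min(43, 46) = 43
B (X): max(-15, 24, 17, 43) = 43
AF (X): max(6, 45) = 45
AG (X): max(-19, 14, 48) = 48
L (O): min(45, 48) = 45
AH (X): max(-26, -21, 35) = 35
AJ (X): max(-8, 23, -44) = 23
AK (X): max(-19, -13, 36) = 36
AL (X): max(25, 21) = 25
M (O): min(35, 23, 36, 25) = 23
C (X): max(45, 23) = 45
R0 (O): min(21, 43, 45) = 21

21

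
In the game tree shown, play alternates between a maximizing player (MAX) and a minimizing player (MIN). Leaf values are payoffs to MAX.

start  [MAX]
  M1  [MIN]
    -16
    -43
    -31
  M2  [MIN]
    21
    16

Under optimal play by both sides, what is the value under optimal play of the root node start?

M1 (MIN): min(-16, -43, -31) = -43
M2 (MIN): min(21, 16) = 16
start (MAX): max(-43, 16) = 16

16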